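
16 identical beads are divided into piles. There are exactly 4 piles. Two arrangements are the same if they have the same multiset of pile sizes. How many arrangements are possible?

There are too many to list fully; the first 12 (by largest part) are:
13,1,1,1
12,2,1,1
11,3,1,1
11,2,2,1
10,4,1,1
10,3,2,1
10,2,2,2
9,5,1,1
9,4,2,1
9,3,3,1
9,3,2,2
8,6,1,1
…and 22 more, for 34 total.

34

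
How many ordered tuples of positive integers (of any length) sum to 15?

The number of compositions of n is 2^(n−1); here 2^14 = 16384.

16384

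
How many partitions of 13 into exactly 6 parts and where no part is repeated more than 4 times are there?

12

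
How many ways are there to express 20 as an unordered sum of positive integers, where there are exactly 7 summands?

Enumerating by decreasing first part gives 82 partitions in all.

82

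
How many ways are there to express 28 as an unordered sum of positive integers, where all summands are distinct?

222

Systematic enumeration (by largest part, then next-largest, …) yields 222.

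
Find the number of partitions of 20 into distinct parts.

A partial list (first 12 by largest part):
20
19, 1
18, 2
17, 3
17, 2, 1
16, 4
16, 3, 1
15, 5
15, 4, 1
15, 3, 2
14, 6
14, 5, 1
…and 52 more, for 64 total.

64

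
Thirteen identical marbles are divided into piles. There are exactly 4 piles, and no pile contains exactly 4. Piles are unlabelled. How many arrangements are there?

11

They are:
10 + 1 + 1 + 1
9 + 2 + 1 + 1
8 + 3 + 1 + 1
8 + 2 + 2 + 1
7 + 3 + 2 + 1
7 + 2 + 2 + 2
6 + 5 + 1 + 1
6 + 3 + 3 + 1
6 + 3 + 2 + 2
5 + 5 + 2 + 1
5 + 3 + 3 + 2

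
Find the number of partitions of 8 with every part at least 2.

Listing the qualifying partitions of 8:
8
6,2
5,3
4,4
4,2,2
3,3,2
2,2,2,2
That's 7 in total.

7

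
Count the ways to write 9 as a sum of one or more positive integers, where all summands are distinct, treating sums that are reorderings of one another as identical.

8

The partitions of 9 that satisfy the conditions:
9
8,1
7,2
6,3
6,2,1
5,4
5,3,1
4,3,2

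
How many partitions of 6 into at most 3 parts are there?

Enumerating:
6
1+5
2+4
1+1+4
3+3
1+2+3
2+2+2

7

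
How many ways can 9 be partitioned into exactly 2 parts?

4

They are:
8,1
7,2
6,3
5,4
That's 4 in total.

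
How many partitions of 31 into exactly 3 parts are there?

Systematic enumeration (by largest part, then next-largest, …) yields 80.

80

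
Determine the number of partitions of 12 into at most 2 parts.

Listing the qualifying partitions of 12:
12
11+1
10+2
9+3
8+4
7+5
6+6
Counting gives 7.

7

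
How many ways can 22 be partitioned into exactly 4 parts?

Counting exhaustively, 84 partitions satisfy the conditions.

84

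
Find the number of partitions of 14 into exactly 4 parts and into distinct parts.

5

Enumerating:
8+3+2+1
7+4+2+1
6+5+2+1
6+4+3+1
5+4+3+2
That's 5 in total.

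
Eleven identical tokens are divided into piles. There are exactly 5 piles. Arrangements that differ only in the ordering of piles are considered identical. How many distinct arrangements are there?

10

The partitions of 11 that satisfy the conditions:
7 + 1 + 1 + 1 + 1
6 + 2 + 1 + 1 + 1
5 + 3 + 1 + 1 + 1
5 + 2 + 2 + 1 + 1
4 + 4 + 1 + 1 + 1
4 + 3 + 2 + 1 + 1
4 + 2 + 2 + 2 + 1
3 + 3 + 3 + 1 + 1
3 + 3 + 2 + 2 + 1
3 + 2 + 2 + 2 + 2
Counting gives 10.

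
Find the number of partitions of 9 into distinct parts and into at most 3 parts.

8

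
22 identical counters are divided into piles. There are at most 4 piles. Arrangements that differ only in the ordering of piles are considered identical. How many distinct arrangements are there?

136

A full systematic count gives 136.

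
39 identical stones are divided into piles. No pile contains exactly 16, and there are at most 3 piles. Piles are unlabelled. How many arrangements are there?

135

There are 135 such partitions.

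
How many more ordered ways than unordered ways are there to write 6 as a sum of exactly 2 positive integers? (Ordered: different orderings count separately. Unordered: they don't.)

2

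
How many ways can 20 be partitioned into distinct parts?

There are too many to list fully; the first 12 (by largest part) are:
20
19, 1
18, 2
17, 3
17, 2, 1
16, 4
16, 3, 1
15, 5
15, 4, 1
15, 3, 2
14, 6
14, 5, 1
…and 52 more, for 64 total.

64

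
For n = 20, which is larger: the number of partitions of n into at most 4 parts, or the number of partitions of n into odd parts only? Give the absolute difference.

44

Partitions of 20 into at most 4 parts: 108.
Partitions of 20 into odd parts only: 64.
|108 − 64| = 44.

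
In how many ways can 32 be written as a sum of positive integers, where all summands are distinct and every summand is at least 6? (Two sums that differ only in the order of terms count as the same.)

There are too many to list fully; the first 12 (by largest part) are:
32
26+6
25+7
24+8
23+9
22+10
21+11
20+12
19+13
19+7+6
18+14
18+8+6
…and 17 more, for 29 total.

29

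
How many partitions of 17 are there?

297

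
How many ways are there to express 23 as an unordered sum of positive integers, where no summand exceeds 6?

454

Systematic enumeration (by largest part, then next-largest, …) yields 454.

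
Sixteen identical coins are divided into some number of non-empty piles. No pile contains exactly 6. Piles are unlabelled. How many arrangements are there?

189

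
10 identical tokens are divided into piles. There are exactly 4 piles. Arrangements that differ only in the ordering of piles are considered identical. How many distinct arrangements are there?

9

The partitions of 10 that satisfy the conditions:
7,1,1,1
6,2,1,1
5,3,1,1
5,2,2,1
4,4,1,1
4,3,2,1
4,2,2,2
3,3,3,1
3,3,2,2
Counting gives 9.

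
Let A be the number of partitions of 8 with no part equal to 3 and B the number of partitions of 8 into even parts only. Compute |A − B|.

10

Partitions of 8 with no part equal to 3: 15.
Partitions of 8 into even parts only: 5.
|15 − 5| = 10.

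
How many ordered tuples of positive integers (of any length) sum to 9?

The number of compositions of n is 2^(n−1); here 2^8 = 256.

256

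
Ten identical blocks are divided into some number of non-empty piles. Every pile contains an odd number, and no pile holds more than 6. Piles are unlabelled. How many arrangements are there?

7

Listing the qualifying partitions of 10:
5, 5
5, 3, 1, 1
5, 1, 1, 1, 1, 1
3, 3, 3, 1
3, 3, 1, 1, 1, 1
3, 1, 1, 1, 1, 1, 1, 1
1, 1, 1, 1, 1, 1, 1, 1, 1, 1
That's 7 in total.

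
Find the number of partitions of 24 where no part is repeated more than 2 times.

431

A full systematic count gives 431.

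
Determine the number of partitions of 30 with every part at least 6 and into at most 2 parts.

11

They are:
30
24, 6
23, 7
22, 8
21, 9
20, 10
19, 11
18, 12
17, 13
16, 14
15, 15
That's 11 in total.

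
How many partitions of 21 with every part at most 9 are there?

598

A full systematic count gives 598.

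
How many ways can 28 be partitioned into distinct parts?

222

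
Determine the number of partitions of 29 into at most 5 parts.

There are 603 such partitions.

603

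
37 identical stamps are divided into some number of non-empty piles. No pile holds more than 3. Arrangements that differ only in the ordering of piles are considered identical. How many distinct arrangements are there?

133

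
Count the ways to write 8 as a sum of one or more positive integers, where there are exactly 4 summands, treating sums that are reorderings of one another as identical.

They are:
5+1+1+1
4+2+1+1
3+3+1+1
3+2+2+1
2+2+2+2

5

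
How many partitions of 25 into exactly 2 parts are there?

They are:
24+1
23+2
22+3
21+4
20+5
19+6
18+7
17+8
16+9
15+10
14+11
13+12

12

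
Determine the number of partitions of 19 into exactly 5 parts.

A partial list (first 12 by largest part):
15, 1, 1, 1, 1
14, 2, 1, 1, 1
13, 3, 1, 1, 1
13, 2, 2, 1, 1
12, 4, 1, 1, 1
12, 3, 2, 1, 1
12, 2, 2, 2, 1
11, 5, 1, 1, 1
11, 4, 2, 1, 1
11, 3, 3, 1, 1
11, 3, 2, 2, 1
11, 2, 2, 2, 2
…and 58 more, for 70 total.

70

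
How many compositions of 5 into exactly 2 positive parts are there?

4

A composition of 5 into 2 positive parts is chosen by placing 1 dividers among the 4 gaps between 5 units: C(4,1) = 4.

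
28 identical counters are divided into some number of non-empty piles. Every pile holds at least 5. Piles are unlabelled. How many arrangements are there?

A partial list (first 12 by largest part):
28
23, 5
22, 6
21, 7
20, 8
19, 9
18, 10
18, 5, 5
17, 11
17, 6, 5
16, 12
16, 7, 5
…and 38 more, for 50 total.

50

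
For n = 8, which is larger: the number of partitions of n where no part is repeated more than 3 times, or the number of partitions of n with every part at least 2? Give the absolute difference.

9

Partitions of 8 where no part is repeated more than 3 times: 16.
Partitions of 8 with every part at least 2: 7.
|16 − 7| = 9.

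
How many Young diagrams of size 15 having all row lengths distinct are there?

27

A partial list (first 12 by largest part):
15
14 + 1
13 + 2
12 + 3
12 + 2 + 1
11 + 4
11 + 3 + 1
10 + 5
10 + 4 + 1
10 + 3 + 2
9 + 6
9 + 5 + 1
…and 15 more, for 27 total.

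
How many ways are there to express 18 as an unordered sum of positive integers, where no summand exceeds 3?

37

There are too many to list fully; the first 12 (by largest part) are:
3, 3, 3, 3, 3, 3
1, 2, 3, 3, 3, 3, 3
1, 1, 1, 3, 3, 3, 3, 3
2, 2, 2, 3, 3, 3, 3
1, 1, 2, 2, 3, 3, 3, 3
1, 1, 1, 1, 2, 3, 3, 3, 3
1, 1, 1, 1, 1, 1, 3, 3, 3, 3
1, 2, 2, 2, 2, 3, 3, 3
1, 1, 1, 2, 2, 2, 3, 3, 3
1, 1, 1, 1, 1, 2, 2, 3, 3, 3
1, 1, 1, 1, 1, 1, 1, 2, 3, 3, 3
1, 1, 1, 1, 1, 1, 1, 1, 1, 3, 3, 3
…and 25 more, for 37 total.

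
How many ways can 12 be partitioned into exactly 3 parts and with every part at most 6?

Enumerating:
1 + 5 + 6
2 + 4 + 6
3 + 3 + 6
2 + 5 + 5
3 + 4 + 5
4 + 4 + 4

6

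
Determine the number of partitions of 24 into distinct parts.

Enumerating by decreasing first part gives 122 partitions in all.

122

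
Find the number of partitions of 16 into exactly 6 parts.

35

A partial list (first 12 by largest part):
1, 1, 1, 1, 1, 11
1, 1, 1, 1, 2, 10
1, 1, 1, 1, 3, 9
1, 1, 1, 2, 2, 9
1, 1, 1, 1, 4, 8
1, 1, 1, 2, 3, 8
1, 1, 2, 2, 2, 8
1, 1, 1, 1, 5, 7
1, 1, 1, 2, 4, 7
1, 1, 1, 3, 3, 7
1, 1, 2, 2, 3, 7
1, 2, 2, 2, 2, 7
…and 23 more, for 35 total.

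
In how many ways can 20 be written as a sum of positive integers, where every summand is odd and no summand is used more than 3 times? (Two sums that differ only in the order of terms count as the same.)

27

There are too many to list fully; the first 12 (by largest part) are:
19,1
17,3
17,1,1,1
15,5
15,3,1,1
13,7
13,5,1,1
13,3,3,1
11,9
11,7,1,1
11,5,3,1
11,3,3,3
…and 15 more, for 27 total.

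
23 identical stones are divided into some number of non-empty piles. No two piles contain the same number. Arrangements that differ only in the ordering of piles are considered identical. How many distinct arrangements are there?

A full systematic count gives 104.

104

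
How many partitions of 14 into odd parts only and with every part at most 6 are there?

11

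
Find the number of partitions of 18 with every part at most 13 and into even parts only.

26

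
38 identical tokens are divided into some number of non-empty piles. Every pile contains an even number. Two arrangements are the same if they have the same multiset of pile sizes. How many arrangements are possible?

490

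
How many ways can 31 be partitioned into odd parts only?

Enumerating by decreasing first part gives 340 partitions in all.

340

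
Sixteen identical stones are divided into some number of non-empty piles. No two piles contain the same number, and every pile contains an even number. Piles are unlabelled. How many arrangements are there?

6

The partitions of 16 that satisfy the conditions:
16
14, 2
12, 4
10, 6
10, 4, 2
8, 6, 2
That's 6 in total.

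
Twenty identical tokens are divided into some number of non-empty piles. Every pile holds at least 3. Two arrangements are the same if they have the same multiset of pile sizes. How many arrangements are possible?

49

There are too many to list fully; the first 12 (by largest part) are:
20
17 + 3
16 + 4
15 + 5
14 + 6
14 + 3 + 3
13 + 7
13 + 4 + 3
12 + 8
12 + 5 + 3
12 + 4 + 4
11 + 9
…and 37 more, for 49 total.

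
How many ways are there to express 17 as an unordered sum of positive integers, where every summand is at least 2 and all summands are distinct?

Enumerating:
17
15+2
14+3
13+4
12+5
12+3+2
11+6
11+4+2
10+7
10+5+2
10+4+3
9+8
9+6+2
9+5+3
8+7+2
8+6+3
8+5+4
8+4+3+2
7+6+4
7+5+3+2
6+5+4+2
That's 21 in total.

21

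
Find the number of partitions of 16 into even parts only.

Enumerating:
16
14,2
12,4
12,2,2
10,6
10,4,2
10,2,2,2
8,8
8,6,2
8,4,4
8,4,2,2
8,2,2,2,2
6,6,4
6,6,2,2
6,4,4,2
6,4,2,2,2
6,2,2,2,2,2
4,4,4,4
4,4,4,2,2
4,4,2,2,2,2
4,2,2,2,2,2,2
2,2,2,2,2,2,2,2
Counting gives 22.

22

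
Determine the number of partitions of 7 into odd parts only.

5

Listing the qualifying partitions of 7:
7
5 + 1 + 1
3 + 3 + 1
3 + 1 + 1 + 1 + 1
1 + 1 + 1 + 1 + 1 + 1 + 1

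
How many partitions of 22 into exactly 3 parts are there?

40

A partial list (first 12 by largest part):
20 + 1 + 1
19 + 2 + 1
18 + 3 + 1
18 + 2 + 2
17 + 4 + 1
17 + 3 + 2
16 + 5 + 1
16 + 4 + 2
16 + 3 + 3
15 + 6 + 1
15 + 5 + 2
15 + 4 + 3
…and 28 more, for 40 total.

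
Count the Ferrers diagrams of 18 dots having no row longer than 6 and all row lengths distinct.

Enumerating:
6,5,4,3
6,5,4,2,1
Counting gives 2.

2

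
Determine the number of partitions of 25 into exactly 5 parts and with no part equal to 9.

158

Enumerating by decreasing first part gives 158 partitions in all.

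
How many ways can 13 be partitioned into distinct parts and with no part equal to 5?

The partitions of 13 that satisfy the conditions:
13
1,12
2,11
3,10
1,2,10
4,9
1,3,9
1,4,8
2,3,8
6,7
2,4,7
1,2,3,7
3,4,6
1,2,4,6

14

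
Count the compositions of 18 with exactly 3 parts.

Place 2 bars in the 17 internal gaps of a row of 18 dots: C(17,2) = 136.

136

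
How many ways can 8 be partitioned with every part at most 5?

18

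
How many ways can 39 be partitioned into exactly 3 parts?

Systematic enumeration (by largest part, then next-largest, …) yields 127.

127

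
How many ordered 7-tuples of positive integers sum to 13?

924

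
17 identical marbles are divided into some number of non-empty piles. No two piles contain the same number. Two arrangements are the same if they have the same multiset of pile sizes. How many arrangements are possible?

38

A partial list (first 12 by largest part):
17
1, 16
2, 15
3, 14
1, 2, 14
4, 13
1, 3, 13
5, 12
1, 4, 12
2, 3, 12
6, 11
1, 5, 11
…and 26 more, for 38 total.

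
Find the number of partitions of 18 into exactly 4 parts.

47

A partial list (first 12 by largest part):
15,1,1,1
14,2,1,1
13,3,1,1
13,2,2,1
12,4,1,1
12,3,2,1
12,2,2,2
11,5,1,1
11,4,2,1
11,3,3,1
11,3,2,2
10,6,1,1
…and 35 more, for 47 total.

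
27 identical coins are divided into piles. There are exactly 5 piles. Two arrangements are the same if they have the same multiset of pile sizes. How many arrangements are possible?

255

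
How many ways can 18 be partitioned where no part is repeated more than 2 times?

135

Direct enumeration gives 135 partitions.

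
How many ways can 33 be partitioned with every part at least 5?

A full systematic count gives 110.

110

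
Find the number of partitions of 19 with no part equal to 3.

There are 259 such partitions.

259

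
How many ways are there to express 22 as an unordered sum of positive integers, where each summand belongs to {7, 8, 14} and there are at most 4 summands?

Listing the qualifying partitions of 22:
14 + 8
8 + 7 + 7

2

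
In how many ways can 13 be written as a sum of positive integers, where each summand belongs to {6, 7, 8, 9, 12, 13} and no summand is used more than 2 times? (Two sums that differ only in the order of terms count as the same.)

2

Enumerating:
13
7, 6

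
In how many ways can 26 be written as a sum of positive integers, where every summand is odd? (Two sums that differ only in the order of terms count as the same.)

165

Direct enumeration gives 165 partitions.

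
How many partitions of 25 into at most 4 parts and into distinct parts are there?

107

There are 107 such partitions.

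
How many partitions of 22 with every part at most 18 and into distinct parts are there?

84

Counting exhaustively, 84 partitions satisfy the conditions.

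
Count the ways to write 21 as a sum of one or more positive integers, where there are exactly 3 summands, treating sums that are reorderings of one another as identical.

37

A partial list (first 12 by largest part):
19 + 1 + 1
18 + 2 + 1
17 + 3 + 1
17 + 2 + 2
16 + 4 + 1
16 + 3 + 2
15 + 5 + 1
15 + 4 + 2
15 + 3 + 3
14 + 6 + 1
14 + 5 + 2
14 + 4 + 3
…and 25 more, for 37 total.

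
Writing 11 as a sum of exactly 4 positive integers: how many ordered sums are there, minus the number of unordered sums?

Ordered (compositions into 4 parts): C(10,3) = 120.
Unordered (partitions into 4 parts): 11.
Difference: 120 − 11 = 109.

109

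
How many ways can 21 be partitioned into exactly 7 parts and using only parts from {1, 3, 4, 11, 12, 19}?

5

The partitions of 21 that satisfy the conditions:
1 + 1 + 1 + 1 + 1 + 4 + 12
1 + 1 + 1 + 1 + 3 + 3 + 11
1 + 1 + 3 + 4 + 4 + 4 + 4
1 + 3 + 3 + 3 + 3 + 4 + 4
3 + 3 + 3 + 3 + 3 + 3 + 3
That's 5 in total.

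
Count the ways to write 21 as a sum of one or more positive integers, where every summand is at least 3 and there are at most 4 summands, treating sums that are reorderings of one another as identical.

46

A partial list (first 12 by largest part):
21
18 + 3
17 + 4
16 + 5
15 + 6
15 + 3 + 3
14 + 7
14 + 4 + 3
13 + 8
13 + 5 + 3
13 + 4 + 4
12 + 9
…and 34 more, for 46 total.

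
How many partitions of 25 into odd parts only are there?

142

Systematic enumeration (by largest part, then next-largest, …) yields 142.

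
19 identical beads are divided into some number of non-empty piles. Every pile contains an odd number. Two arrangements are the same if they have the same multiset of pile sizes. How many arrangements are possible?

There are too many to list fully; the first 12 (by largest part) are:
19
17, 1, 1
15, 3, 1
15, 1, 1, 1, 1
13, 5, 1
13, 3, 3
13, 3, 1, 1, 1
13, 1, 1, 1, 1, 1, 1
11, 7, 1
11, 5, 3
11, 5, 1, 1, 1
11, 3, 3, 1, 1
…and 42 more, for 54 total.

54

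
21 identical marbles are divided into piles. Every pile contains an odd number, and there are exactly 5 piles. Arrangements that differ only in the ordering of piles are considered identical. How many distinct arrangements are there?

The partitions of 21 that satisfy the conditions:
1, 1, 1, 1, 17
1, 1, 1, 3, 15
1, 1, 1, 5, 13
1, 1, 3, 3, 13
1, 1, 1, 7, 11
1, 1, 3, 5, 11
1, 3, 3, 3, 11
1, 1, 1, 9, 9
1, 1, 3, 7, 9
1, 1, 5, 5, 9
1, 3, 3, 5, 9
3, 3, 3, 3, 9
1, 1, 5, 7, 7
1, 3, 3, 7, 7
1, 3, 5, 5, 7
3, 3, 3, 5, 7
1, 5, 5, 5, 5
3, 3, 5, 5, 5
That's 18 in total.

18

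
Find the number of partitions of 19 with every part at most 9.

Systematic enumeration (by largest part, then next-largest, …) yields 393.

393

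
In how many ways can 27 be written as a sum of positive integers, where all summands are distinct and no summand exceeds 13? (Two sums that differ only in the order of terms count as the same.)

104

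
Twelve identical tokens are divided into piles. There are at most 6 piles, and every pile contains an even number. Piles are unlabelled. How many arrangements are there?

They are:
12
10, 2
8, 4
8, 2, 2
6, 6
6, 4, 2
6, 2, 2, 2
4, 4, 4
4, 4, 2, 2
4, 2, 2, 2, 2
2, 2, 2, 2, 2, 2

11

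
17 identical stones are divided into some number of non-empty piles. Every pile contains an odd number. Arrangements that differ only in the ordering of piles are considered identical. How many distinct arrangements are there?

38

A partial list (first 12 by largest part):
17
1,1,15
1,3,13
1,1,1,1,13
1,5,11
3,3,11
1,1,1,3,11
1,1,1,1,1,1,11
1,7,9
3,5,9
1,1,1,5,9
1,1,3,3,9
…and 26 more, for 38 total.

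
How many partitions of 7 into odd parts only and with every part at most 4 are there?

3

The partitions of 7 that satisfy the conditions:
3 + 3 + 1
3 + 1 + 1 + 1 + 1
1 + 1 + 1 + 1 + 1 + 1 + 1
That's 3 in total.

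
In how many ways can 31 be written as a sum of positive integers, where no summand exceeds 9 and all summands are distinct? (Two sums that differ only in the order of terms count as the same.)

15

They are:
9,8,7,6,1
9,8,7,5,2
9,8,7,4,3
9,8,7,4,2,1
9,8,6,5,3
9,8,6,5,2,1
9,8,6,4,3,1
9,8,5,4,3,2
9,7,6,5,4
9,7,6,5,3,1
9,7,6,4,3,2
9,7,5,4,3,2,1
8,7,6,5,4,1
8,7,6,5,3,2
8,7,6,4,3,2,1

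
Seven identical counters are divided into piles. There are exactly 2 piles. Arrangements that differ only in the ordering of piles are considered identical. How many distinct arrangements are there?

3

They are:
1 + 6
2 + 5
3 + 4
That's 3 in total.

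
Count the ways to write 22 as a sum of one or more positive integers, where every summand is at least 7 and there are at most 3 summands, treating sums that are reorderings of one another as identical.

7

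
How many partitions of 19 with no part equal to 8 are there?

434

A full systematic count gives 434.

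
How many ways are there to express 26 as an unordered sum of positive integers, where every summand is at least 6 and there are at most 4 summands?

They are:
26
20 + 6
19 + 7
18 + 8
17 + 9
16 + 10
15 + 11
14 + 12
14 + 6 + 6
13 + 13
13 + 7 + 6
12 + 8 + 6
12 + 7 + 7
11 + 9 + 6
11 + 8 + 7
10 + 10 + 6
10 + 9 + 7
10 + 8 + 8
9 + 9 + 8
8 + 6 + 6 + 6
7 + 7 + 6 + 6

21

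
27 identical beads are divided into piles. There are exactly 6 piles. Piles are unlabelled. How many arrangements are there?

331

Direct enumeration gives 331 partitions.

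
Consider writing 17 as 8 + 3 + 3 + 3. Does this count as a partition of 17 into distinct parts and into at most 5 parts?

The parts sum to 17, and the condition 'all summands are distinct' is violated.

No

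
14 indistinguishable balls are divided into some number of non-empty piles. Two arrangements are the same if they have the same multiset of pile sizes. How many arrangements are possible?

There are 135 such partitions.

135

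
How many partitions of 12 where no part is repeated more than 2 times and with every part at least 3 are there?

Enumerating:
12
9,3
8,4
7,5
6,6
6,3,3
5,4,3

7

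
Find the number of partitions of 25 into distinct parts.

142

Direct enumeration gives 142 partitions.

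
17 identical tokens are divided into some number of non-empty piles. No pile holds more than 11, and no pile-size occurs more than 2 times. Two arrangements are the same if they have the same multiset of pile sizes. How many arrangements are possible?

93

Counting exhaustively, 93 partitions satisfy the conditions.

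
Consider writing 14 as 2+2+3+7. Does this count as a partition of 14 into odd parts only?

The parts sum to 14, and the condition 'every summand is odd' is violated.

No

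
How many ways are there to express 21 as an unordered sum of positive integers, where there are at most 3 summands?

48

A partial list (first 12 by largest part):
21
1,20
2,19
1,1,19
3,18
1,2,18
4,17
1,3,17
2,2,17
5,16
1,4,16
2,3,16
…and 36 more, for 48 total.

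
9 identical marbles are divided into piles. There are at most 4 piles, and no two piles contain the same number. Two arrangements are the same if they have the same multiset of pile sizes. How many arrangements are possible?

8

The partitions of 9 that satisfy the conditions:
9
8 + 1
7 + 2
6 + 3
6 + 2 + 1
5 + 4
5 + 3 + 1
4 + 3 + 2
That's 8 in total.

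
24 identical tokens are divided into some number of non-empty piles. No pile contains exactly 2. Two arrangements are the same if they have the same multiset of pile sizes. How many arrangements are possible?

Enumerating by decreasing first part gives 573 partitions in all.

573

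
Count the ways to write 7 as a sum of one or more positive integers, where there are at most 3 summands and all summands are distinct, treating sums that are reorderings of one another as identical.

The partitions of 7 that satisfy the conditions:
7
1+6
2+5
3+4
1+2+4

5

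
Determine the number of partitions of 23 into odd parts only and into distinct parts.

9

Enumerating:
23
19, 3, 1
17, 5, 1
15, 7, 1
15, 5, 3
13, 9, 1
13, 7, 3
11, 9, 3
11, 7, 5
Counting gives 9.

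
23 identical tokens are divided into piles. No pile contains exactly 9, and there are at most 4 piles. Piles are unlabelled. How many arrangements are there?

126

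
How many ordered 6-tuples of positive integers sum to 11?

Place 5 bars in the 10 internal gaps of a row of 11 dots: C(10,5) = 252.

252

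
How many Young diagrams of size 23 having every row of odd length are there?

104

There are 104 such partitions.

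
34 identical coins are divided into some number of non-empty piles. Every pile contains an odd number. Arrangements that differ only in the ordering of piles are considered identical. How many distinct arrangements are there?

512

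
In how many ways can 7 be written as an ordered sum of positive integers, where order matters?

The number of compositions of n is 2^(n−1); here 2^6 = 64.

64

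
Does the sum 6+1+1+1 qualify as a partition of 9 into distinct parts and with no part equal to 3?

No

The parts sum to 9, and the condition 'all summands are distinct' is violated.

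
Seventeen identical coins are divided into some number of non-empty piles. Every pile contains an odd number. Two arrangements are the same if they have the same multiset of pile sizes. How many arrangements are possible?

38

A partial list (first 12 by largest part):
17
15 + 1 + 1
13 + 3 + 1
13 + 1 + 1 + 1 + 1
11 + 5 + 1
11 + 3 + 3
11 + 3 + 1 + 1 + 1
11 + 1 + 1 + 1 + 1 + 1 + 1
9 + 7 + 1
9 + 5 + 3
9 + 5 + 1 + 1 + 1
9 + 3 + 3 + 1 + 1
…and 26 more, for 38 total.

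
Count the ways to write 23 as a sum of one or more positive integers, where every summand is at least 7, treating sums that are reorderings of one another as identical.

8

Listing the qualifying partitions of 23:
23
7,16
8,15
9,14
10,13
11,12
7,7,9
7,8,8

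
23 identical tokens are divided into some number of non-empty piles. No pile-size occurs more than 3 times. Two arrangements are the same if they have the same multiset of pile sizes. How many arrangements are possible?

There are 592 such partitions.

592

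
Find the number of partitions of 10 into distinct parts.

10

Enumerating:
10
1,9
2,8
3,7
1,2,7
4,6
1,3,6
1,4,5
2,3,5
1,2,3,4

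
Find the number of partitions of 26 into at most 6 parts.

709

Direct enumeration gives 709 partitions.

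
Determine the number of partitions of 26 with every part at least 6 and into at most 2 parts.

The partitions of 26 that satisfy the conditions:
26
6, 20
7, 19
8, 18
9, 17
10, 16
11, 15
12, 14
13, 13

9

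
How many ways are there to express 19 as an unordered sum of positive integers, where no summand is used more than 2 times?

163

Counting exhaustively, 163 partitions satisfy the conditions.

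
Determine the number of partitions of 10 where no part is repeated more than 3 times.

29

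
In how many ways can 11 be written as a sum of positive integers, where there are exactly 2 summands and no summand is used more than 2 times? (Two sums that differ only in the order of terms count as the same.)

5

The partitions of 11 that satisfy the conditions:
10, 1
9, 2
8, 3
7, 4
6, 5
That's 5 in total.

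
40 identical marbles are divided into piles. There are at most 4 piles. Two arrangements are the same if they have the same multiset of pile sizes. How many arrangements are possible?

632

Counting exhaustively, 632 partitions satisfy the conditions.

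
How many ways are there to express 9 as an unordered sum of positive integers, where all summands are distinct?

8

They are:
9
8,1
7,2
6,3
6,2,1
5,4
5,3,1
4,3,2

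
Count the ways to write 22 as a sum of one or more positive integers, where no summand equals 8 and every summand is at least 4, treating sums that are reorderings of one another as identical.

27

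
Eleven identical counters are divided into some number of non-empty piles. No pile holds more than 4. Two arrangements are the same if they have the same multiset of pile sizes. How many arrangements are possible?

There are too many to list fully; the first 12 (by largest part) are:
4 + 4 + 3
4 + 4 + 2 + 1
4 + 4 + 1 + 1 + 1
4 + 3 + 3 + 1
4 + 3 + 2 + 2
4 + 3 + 2 + 1 + 1
4 + 3 + 1 + 1 + 1 + 1
4 + 2 + 2 + 2 + 1
4 + 2 + 2 + 1 + 1 + 1
4 + 2 + 1 + 1 + 1 + 1 + 1
4 + 1 + 1 + 1 + 1 + 1 + 1 + 1
3 + 3 + 3 + 2
…and 15 more, for 27 total.

27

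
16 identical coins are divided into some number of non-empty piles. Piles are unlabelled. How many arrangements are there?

231

Counting exhaustively, 231 partitions satisfy the conditions.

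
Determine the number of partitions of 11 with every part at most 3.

Enumerating:
3, 3, 3, 2
3, 3, 3, 1, 1
3, 3, 2, 2, 1
3, 3, 2, 1, 1, 1
3, 3, 1, 1, 1, 1, 1
3, 2, 2, 2, 2
3, 2, 2, 2, 1, 1
3, 2, 2, 1, 1, 1, 1
3, 2, 1, 1, 1, 1, 1, 1
3, 1, 1, 1, 1, 1, 1, 1, 1
2, 2, 2, 2, 2, 1
2, 2, 2, 2, 1, 1, 1
2, 2, 2, 1, 1, 1, 1, 1
2, 2, 1, 1, 1, 1, 1, 1, 1
2, 1, 1, 1, 1, 1, 1, 1, 1, 1
1, 1, 1, 1, 1, 1, 1, 1, 1, 1, 1
Counting gives 16.

16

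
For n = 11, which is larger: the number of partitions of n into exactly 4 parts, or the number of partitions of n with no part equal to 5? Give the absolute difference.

Partitions of 11 into exactly 4 parts: 11.
Partitions of 11 with no part equal to 5: 45.
|11 − 45| = 34.

34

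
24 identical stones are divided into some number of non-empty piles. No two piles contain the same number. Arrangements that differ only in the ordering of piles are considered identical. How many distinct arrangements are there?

A full systematic count gives 122.

122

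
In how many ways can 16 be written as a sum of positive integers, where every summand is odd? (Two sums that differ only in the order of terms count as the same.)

32

A partial list (first 12 by largest part):
15, 1
13, 3
13, 1, 1, 1
11, 5
11, 3, 1, 1
11, 1, 1, 1, 1, 1
9, 7
9, 5, 1, 1
9, 3, 3, 1
9, 3, 1, 1, 1, 1
9, 1, 1, 1, 1, 1, 1, 1
7, 7, 1, 1
…and 20 more, for 32 total.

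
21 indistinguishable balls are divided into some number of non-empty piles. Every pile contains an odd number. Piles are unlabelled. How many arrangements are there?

There are 76 such partitions.

76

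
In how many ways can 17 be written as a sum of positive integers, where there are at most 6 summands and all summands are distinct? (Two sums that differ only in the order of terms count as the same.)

A partial list (first 12 by largest part):
17
16,1
15,2
14,3
14,2,1
13,4
13,3,1
12,5
12,4,1
12,3,2
11,6
11,5,1
…and 26 more, for 38 total.

38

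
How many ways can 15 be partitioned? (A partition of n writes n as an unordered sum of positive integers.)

Direct enumeration gives 176 partitions.

176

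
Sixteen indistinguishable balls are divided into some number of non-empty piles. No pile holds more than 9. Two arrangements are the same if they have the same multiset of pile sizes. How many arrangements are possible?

201

Counting exhaustively, 201 partitions satisfy the conditions.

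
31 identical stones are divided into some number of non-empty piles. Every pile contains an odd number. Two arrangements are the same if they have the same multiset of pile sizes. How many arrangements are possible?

Enumerating by decreasing first part gives 340 partitions in all.

340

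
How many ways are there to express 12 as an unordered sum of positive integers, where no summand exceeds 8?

70

There are too many to list fully; the first 12 (by largest part) are:
8,4
8,3,1
8,2,2
8,2,1,1
8,1,1,1,1
7,5
7,4,1
7,3,2
7,3,1,1
7,2,2,1
7,2,1,1,1
7,1,1,1,1,1
…and 58 more, for 70 total.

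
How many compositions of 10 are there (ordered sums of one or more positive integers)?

512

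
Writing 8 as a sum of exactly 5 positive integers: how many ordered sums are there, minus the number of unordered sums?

32

Compositions: C(7,4) = 35.
Partitions of 8 into exactly 5 parts: 3.
Difference: 35 − 3 = 32.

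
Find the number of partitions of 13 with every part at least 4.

5

They are:
13
9,4
8,5
7,6
5,4,4
That's 5 in total.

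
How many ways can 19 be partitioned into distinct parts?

54

There are too many to list fully; the first 12 (by largest part) are:
19
18 + 1
17 + 2
16 + 3
16 + 2 + 1
15 + 4
15 + 3 + 1
14 + 5
14 + 4 + 1
14 + 3 + 2
13 + 6
13 + 5 + 1
…and 42 more, for 54 total.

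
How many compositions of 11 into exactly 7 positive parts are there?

210

Place 6 bars in the 10 internal gaps of a row of 11 dots: C(10,6) = 210.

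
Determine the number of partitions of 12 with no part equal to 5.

62

There are too many to list fully; the first 12 (by largest part) are:
12
11, 1
10, 2
10, 1, 1
9, 3
9, 2, 1
9, 1, 1, 1
8, 4
8, 3, 1
8, 2, 2
8, 2, 1, 1
8, 1, 1, 1, 1
…and 50 more, for 62 total.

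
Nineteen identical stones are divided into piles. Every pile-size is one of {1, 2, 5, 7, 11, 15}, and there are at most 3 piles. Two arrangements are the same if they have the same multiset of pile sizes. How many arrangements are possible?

3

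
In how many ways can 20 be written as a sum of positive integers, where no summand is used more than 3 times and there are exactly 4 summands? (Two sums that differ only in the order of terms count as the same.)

A partial list (first 12 by largest part):
1 + 1 + 1 + 17
1 + 1 + 2 + 16
1 + 1 + 3 + 15
1 + 2 + 2 + 15
1 + 1 + 4 + 14
1 + 2 + 3 + 14
2 + 2 + 2 + 14
1 + 1 + 5 + 13
1 + 2 + 4 + 13
1 + 3 + 3 + 13
2 + 2 + 3 + 13
1 + 1 + 6 + 12
…and 51 more, for 63 total.

63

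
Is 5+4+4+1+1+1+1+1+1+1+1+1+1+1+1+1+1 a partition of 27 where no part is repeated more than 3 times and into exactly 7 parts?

No

The parts sum to 27, and the condition 'no summand is used more than 3 times' is violated.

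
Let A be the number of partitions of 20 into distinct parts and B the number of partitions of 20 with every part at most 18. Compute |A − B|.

561

Partitions of 20 into distinct parts: 64.
Partitions of 20 with every part at most 18: 625.
|64 − 625| = 561.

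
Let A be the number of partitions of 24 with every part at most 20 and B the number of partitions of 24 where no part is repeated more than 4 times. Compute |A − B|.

618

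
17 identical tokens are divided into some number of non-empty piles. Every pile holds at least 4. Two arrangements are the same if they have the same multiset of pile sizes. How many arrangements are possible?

Listing the qualifying partitions of 17:
17
4,13
5,12
6,11
7,10
8,9
4,4,9
4,5,8
4,6,7
5,5,7
5,6,6
4,4,4,5

12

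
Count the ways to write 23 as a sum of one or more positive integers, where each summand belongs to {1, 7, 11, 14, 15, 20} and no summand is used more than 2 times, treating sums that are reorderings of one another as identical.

Listing the qualifying partitions of 23:
15, 7, 1
14, 7, 1, 1
11, 11, 1

3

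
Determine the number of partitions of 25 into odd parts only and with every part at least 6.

3

Listing the qualifying partitions of 25:
25
7, 7, 11
7, 9, 9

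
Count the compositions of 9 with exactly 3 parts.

28

Place 2 bars in the 8 internal gaps of a row of 9 dots: C(8,2) = 28.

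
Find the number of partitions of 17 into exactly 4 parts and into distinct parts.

11

The partitions of 17 that satisfy the conditions:
1+2+3+11
1+2+4+10
1+2+5+9
1+3+4+9
1+2+6+8
1+3+5+8
2+3+4+8
1+3+6+7
1+4+5+7
2+3+5+7
2+4+5+6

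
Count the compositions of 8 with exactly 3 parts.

By stars and bars with positive parts, the count is C(7,2) = 21.

21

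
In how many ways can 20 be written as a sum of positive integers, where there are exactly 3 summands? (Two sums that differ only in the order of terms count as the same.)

A partial list (first 12 by largest part):
18 + 1 + 1
17 + 2 + 1
16 + 3 + 1
16 + 2 + 2
15 + 4 + 1
15 + 3 + 2
14 + 5 + 1
14 + 4 + 2
14 + 3 + 3
13 + 6 + 1
13 + 5 + 2
13 + 4 + 3
…and 21 more, for 33 total.

33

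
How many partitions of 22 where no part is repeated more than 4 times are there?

628

A full systematic count gives 628.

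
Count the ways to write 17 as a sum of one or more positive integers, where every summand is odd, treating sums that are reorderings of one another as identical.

38

A partial list (first 12 by largest part):
17
15 + 1 + 1
13 + 3 + 1
13 + 1 + 1 + 1 + 1
11 + 5 + 1
11 + 3 + 3
11 + 3 + 1 + 1 + 1
11 + 1 + 1 + 1 + 1 + 1 + 1
9 + 7 + 1
9 + 5 + 3
9 + 5 + 1 + 1 + 1
9 + 3 + 3 + 1 + 1
…and 26 more, for 38 total.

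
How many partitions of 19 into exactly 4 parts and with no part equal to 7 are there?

There are too many to list fully; the first 12 (by largest part) are:
16, 1, 1, 1
15, 2, 1, 1
14, 3, 1, 1
14, 2, 2, 1
13, 4, 1, 1
13, 3, 2, 1
13, 2, 2, 2
12, 5, 1, 1
12, 4, 2, 1
12, 3, 3, 1
12, 3, 2, 2
11, 6, 1, 1
…and 30 more, for 42 total.

42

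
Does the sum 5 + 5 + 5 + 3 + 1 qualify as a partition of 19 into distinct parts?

No

The parts sum to 19, and the condition 'all summands are distinct' is violated.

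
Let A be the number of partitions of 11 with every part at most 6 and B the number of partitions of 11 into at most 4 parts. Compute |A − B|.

17

Partitions of 11 with every part at most 6: 44.
Partitions of 11 into at most 4 parts: 27.
|44 − 27| = 17.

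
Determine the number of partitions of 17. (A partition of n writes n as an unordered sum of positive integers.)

Counting exhaustively, 297 partitions satisfy the conditions.

297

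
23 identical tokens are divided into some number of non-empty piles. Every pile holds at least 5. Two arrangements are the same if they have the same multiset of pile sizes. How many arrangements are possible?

Listing the qualifying partitions of 23:
23
5, 18
6, 17
7, 16
8, 15
9, 14
10, 13
5, 5, 13
11, 12
5, 6, 12
5, 7, 11
6, 6, 11
5, 8, 10
6, 7, 10
5, 9, 9
6, 8, 9
7, 7, 9
7, 8, 8
5, 5, 5, 8
5, 5, 6, 7
5, 6, 6, 6
That's 21 in total.

21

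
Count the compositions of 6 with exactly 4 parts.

Equivalently, choose which 3 of the 5 gaps become plus signs: C(5,3) = 10.

10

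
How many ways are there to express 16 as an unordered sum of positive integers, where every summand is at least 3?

The partitions of 16 that satisfy the conditions:
16
3+13
4+12
5+11
6+10
3+3+10
7+9
3+4+9
8+8
3+5+8
4+4+8
3+6+7
4+5+7
3+3+3+7
4+6+6
5+5+6
3+3+4+6
3+3+5+5
3+4+4+5
4+4+4+4
3+3+3+3+4
Counting gives 21.

21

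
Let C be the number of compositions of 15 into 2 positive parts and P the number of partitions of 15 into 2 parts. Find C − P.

7

Ordered (compositions into 2 parts): C(14,1) = 14.
Unordered (partitions into 2 parts): 7.
Difference: 14 − 7 = 7.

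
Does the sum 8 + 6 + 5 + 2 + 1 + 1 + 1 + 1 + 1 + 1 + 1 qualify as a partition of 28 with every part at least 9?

The parts sum to 28, and the condition 'every summand is at least 9' is violated.

No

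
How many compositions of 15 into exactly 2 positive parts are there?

14

Place 1 bars in the 14 internal gaps of a row of 15 dots: C(14,1) = 14.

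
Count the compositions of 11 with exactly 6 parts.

Place 5 bars in the 10 internal gaps of a row of 11 dots: C(10,5) = 252.

252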